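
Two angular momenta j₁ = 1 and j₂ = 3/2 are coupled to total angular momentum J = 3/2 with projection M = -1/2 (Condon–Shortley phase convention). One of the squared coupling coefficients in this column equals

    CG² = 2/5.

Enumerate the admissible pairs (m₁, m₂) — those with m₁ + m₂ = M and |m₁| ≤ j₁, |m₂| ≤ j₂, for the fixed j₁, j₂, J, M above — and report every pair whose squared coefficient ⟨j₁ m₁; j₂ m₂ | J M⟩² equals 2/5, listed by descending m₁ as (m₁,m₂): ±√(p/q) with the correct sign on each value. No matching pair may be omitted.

(1,-3/2): +√(2/5)

Admissible pairs with m₁+m₂ = M = -1/2: (-1,1/2), (0,-1/2), (1,-3/2)
  (m₁,m₂)=(1,-3/2): CG² = 2/5, CG = +√(2/5)   ← matches the target
  (m₁,m₂)=(0,-1/2): CG² = 1/15, CG = +√(1/15)
  (m₁,m₂)=(-1,1/2): CG² = 8/15, CG = −√(8/15)
Pairs with CG² = 2/5: (1,-3/2): +√(2/5)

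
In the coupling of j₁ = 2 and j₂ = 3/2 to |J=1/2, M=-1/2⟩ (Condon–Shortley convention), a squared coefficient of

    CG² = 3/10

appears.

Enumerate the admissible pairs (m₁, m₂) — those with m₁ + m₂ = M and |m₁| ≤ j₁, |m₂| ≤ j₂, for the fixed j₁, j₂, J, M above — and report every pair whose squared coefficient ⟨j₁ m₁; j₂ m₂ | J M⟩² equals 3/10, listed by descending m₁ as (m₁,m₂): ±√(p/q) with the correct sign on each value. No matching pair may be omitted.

(-1,1/2): +√(3/10)

Admissible pairs with m₁+m₂ = M = -1/2: (-2,3/2), (-1,1/2), (0,-1/2), (1,-3/2)
  (m₁,m₂)=(1,-3/2): CG² = 1/10, CG = +√(1/10)
  (m₁,m₂)=(0,-1/2): CG² = 1/5, CG = −√(1/5)
  (m₁,m₂)=(-1,1/2): CG² = 3/10, CG = +√(3/10)   ← matches the target
  (m₁,m₂)=(-2,3/2): CG² = 2/5, CG = −√(2/5)
Pairs with CG² = 3/10: (-1,1/2): +√(3/10)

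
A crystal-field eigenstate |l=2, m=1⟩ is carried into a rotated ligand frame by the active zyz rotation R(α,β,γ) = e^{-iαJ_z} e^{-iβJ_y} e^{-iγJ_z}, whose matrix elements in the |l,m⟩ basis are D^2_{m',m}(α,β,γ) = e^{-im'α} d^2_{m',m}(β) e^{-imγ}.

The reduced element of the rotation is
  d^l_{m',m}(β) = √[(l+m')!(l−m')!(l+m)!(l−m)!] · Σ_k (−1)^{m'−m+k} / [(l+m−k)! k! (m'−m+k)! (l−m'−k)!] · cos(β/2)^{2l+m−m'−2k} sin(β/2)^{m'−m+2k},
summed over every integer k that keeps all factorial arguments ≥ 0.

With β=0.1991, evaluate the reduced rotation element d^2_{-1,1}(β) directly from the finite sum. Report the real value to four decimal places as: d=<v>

d=0.0292

d^2_{-1,1}(β=0.1991) via the finite sum:
With c≡cos(β/2)=0.995049 and s≡sin(β/2)=0.099386, N=[1·6·6·1]^{1/2}=6.000000
Admissible k: 2..3 (factorial args all ≥0)
  k=2: (−1)^0·6.0000/(2)·0.9950^2·0.0994^2 = +0.029340
  k=3: (−1)^1·6.0000/(6)·0.9950^0·0.0994^4 = -0.000098
d^2_{-1,1}(0.1991) = +0.029340 -0.000098 = +0.029242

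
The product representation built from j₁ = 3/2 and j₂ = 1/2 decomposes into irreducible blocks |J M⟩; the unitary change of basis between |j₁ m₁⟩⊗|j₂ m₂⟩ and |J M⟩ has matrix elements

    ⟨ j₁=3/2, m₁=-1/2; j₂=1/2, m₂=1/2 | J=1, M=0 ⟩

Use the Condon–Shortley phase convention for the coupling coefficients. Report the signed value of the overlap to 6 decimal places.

triangle: 1!·2!·0!/4! = 2/24
(j±m)!: 1!·2!·1!·0!·1!·1! = 2
prefactor² = (2J+1)·Δ·N² = 1/2
  k=1: −1/(1!·0!·1!·0!·1!·0!) = -1
Σ = -1  ⇒  CG² = 1/2·(-1)² = 1/2
CG = −√(1/2) = -0.707107

-0.707107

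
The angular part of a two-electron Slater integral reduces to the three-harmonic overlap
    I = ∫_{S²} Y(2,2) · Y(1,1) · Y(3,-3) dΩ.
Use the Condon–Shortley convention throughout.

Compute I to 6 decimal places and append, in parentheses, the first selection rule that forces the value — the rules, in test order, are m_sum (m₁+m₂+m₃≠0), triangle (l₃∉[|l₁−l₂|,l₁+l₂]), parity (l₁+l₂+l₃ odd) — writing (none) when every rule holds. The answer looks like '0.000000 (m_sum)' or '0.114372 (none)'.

m-sum 0 ✓  L=6 even ✓  1≤3≤3 ✓
Π(2lᵢ+1) = 5×3×7 = 105
triangle coeff Δ(2,1,3) = 1/105
Σ_t [0,0]: t=0:+1/4 = 1/4
(3j)²=3/35 [(2 1 3; 0 0 0)], sign=-1
Σ_t [0,0]: t=0:+1/48 = 1/48
(3j)²=1/7 [(2 1 3; 2 1 -3)], sign=+1
⇒ 4πI² = 9/7
I = (-1)√(9/7/(4π)) = -0.31986543
No selection rule forces the value: the integral is nonzero (none).

-0.319865 (none)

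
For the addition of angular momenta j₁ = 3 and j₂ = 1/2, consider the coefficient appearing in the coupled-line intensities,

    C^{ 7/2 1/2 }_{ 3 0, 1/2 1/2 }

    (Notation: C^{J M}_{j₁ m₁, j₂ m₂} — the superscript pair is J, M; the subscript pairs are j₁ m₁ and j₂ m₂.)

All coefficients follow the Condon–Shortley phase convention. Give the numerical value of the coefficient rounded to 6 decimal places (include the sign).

+0.755929

√[8·0!6!1!/8! · 3!3!1!0!4!3!] = √(5184/7)
  +(−1)^0/∏(0,0,3,1,3,0)! = 1/36  (running 1/36)
⟨..|..⟩ = √(5184/7)·(1/36) = +0.755929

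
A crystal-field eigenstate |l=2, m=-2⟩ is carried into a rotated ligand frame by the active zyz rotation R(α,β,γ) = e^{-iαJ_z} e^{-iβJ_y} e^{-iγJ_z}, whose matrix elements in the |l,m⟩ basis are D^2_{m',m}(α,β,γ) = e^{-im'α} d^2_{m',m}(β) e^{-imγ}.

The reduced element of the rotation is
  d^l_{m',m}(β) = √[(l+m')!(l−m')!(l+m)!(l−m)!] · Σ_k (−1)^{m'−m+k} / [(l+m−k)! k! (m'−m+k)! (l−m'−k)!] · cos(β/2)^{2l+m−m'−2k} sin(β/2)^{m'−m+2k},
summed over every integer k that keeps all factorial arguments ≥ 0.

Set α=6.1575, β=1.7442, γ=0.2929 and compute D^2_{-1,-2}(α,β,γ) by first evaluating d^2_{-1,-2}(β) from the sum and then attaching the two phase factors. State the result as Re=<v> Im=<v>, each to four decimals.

Split into d^2_{-1,-2}(β=1.7442) × two z-phases.
c=cos(1.744200/2)=0.643220, s=sin(1.744200/2)=0.765681; N=√[1·6·1·24]=12.000000
The bounds max(0,m−m')=0 and min(l+m,l−m')=0 give 1 term
  k=0: (−1)^1·12.0000/(6)·0.6432^3·0.7657^1 = -0.407527
d^2_{-1,-2}(1.7442) = -0.407527
Attach z-rotation phases: D = e^{-i(-1)(6.1575)}·(-0.407527)·e^{-i(-2)(0.2929)} = -0.365145-0.180963i

Re=-0.3651 Im=-0.1810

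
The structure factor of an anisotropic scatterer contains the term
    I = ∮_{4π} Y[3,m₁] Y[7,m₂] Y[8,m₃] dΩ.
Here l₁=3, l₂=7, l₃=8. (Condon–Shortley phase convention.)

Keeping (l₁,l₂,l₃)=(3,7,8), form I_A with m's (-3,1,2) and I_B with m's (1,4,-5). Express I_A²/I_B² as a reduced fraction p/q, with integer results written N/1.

88200/45253

Same 3,7,8: normalisation and zero-m 3j drop out of the ratio.
A: Δ: 2! 4! 12! / 19! → 1/5290740; sum: t=2:+1/24883200 = 1/24883200; 3j²(3 7 8; -3 1 2) = Δ·Π!·Σ² = 70/4199  (sign +1)
B: Δ: 2! 4! 12! / 19! → 1/5290740; sum: t=0:+1/319334400 t=1:−1/43545600 t=2:+1/104509440 = -59/5748019200; 3j²(3 7 8; 1 4 -5) = Δ·Π!·Σ² = 3481/406980  (sign +1)
I_A²/I_B² = (70/4199)/(3481/406980) = 88200/45253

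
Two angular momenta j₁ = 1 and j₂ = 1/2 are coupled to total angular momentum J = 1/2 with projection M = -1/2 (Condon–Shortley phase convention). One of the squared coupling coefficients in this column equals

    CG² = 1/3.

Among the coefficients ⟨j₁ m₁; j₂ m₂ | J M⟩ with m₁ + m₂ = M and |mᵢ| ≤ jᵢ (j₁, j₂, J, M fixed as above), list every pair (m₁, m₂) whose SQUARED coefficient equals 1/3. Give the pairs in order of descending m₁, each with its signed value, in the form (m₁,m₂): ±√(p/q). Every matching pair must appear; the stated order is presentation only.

(0,-1/2): +√(1/3)

Admissible pairs with m₁+m₂ = M = -1/2: (-1,1/2), (0,-1/2)
  (m₁,m₂)=(0,-1/2): CG² = 1/3, CG = +√(1/3)   ← matches the target
  (m₁,m₂)=(-1,1/2): CG² = 2/3, CG = −√(2/3)
Pairs with CG² = 1/3: (0,-1/2): +√(1/3)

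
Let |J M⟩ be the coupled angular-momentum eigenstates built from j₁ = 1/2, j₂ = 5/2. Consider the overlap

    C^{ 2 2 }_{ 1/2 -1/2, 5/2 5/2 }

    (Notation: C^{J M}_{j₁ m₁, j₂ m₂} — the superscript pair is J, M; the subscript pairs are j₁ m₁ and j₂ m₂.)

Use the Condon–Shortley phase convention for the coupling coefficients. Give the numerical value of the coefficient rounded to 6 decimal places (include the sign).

-0.912871

j₁+j₂−J=1  J+j₁−j₂=0  J−j₁+j₂=4  j₁+j₂+J+1=6
(j₁±m₁, j₂±m₂, J±M) = (0,1,5,0,4,0)
P² = 480
sum k=1..1:
  [1] −1/24 = -1/24
S = -1/24
C² = P²·S² = 5/6 ; C = -0.912871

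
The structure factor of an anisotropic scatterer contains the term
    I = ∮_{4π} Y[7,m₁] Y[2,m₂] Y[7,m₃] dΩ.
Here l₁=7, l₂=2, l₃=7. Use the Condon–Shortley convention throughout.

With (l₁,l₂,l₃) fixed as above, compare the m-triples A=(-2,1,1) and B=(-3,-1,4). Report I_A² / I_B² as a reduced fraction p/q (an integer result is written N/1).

l's match ⇒ only the (l;m) 3-j factors differ between A and B.
A: triangle coeff Δ(7,2,7) = 1/185640; Σ_t [1,2]: t=1:−1/1935360 t=2:+1/1209600 = 1/3225600; (3j)²=243/61880 [(7 2 7; -2 1 1)], sign=+1
B: triangle coeff Δ(7,2,7) = 1/185640; Σ_t [0,1]: t=0:+1/14515200 t=1:−1/4354560 = -1/6220800; (3j)²=77/4420 [(7 2 7; -3 -1 4)], sign=+1
I_A²/I_B² = (243/61880)/(77/4420) = 243/1078

243/1078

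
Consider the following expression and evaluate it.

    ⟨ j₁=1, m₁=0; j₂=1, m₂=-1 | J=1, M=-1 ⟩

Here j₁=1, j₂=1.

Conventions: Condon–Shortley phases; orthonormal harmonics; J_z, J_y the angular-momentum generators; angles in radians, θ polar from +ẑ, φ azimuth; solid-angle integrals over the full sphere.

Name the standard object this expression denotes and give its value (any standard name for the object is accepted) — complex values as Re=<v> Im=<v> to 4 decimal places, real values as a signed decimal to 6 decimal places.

Clebsch–Gordan coefficient, +√(1/2) ≈ +0.707107

This is a Clebsch–Gordan (vector-coupling) coefficient.
triangle: 1!*1!*1!/4! = 1/24
(j±m)!: 1!*1!*0!*2!*0!*2! = 4
prefactor² = (2J+1)*Δ*N² = 1/2
  k=0: +1/(0!*1!*1!*0!*0!*1!) = 1
Σ = 1  ⇒  CG² = 1/2*1² = 1/2
CG = +√(1/2) = +0.707107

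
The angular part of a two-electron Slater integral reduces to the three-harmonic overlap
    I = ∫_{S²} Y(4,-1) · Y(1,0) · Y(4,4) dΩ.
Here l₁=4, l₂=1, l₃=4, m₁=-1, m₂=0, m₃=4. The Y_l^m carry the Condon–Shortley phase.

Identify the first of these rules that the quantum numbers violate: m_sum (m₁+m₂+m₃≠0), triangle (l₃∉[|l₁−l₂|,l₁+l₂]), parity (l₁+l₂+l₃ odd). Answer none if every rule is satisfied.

m₁+m₂+m₃ = -1 + 0 + 4 = 3  ✗
triangle: |4−1|=3 ≤ l₃=4 ≤ 4+1=5
parity: l₁+l₂+l₃ = 9 is odd

m_sum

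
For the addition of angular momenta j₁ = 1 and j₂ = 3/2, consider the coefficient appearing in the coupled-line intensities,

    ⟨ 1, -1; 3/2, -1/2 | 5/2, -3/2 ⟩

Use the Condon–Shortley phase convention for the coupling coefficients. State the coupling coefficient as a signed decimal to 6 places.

+√(3/5) = +0.774597

√[6·0!2!3!/6! · 0!2!1!2!1!4!] = √(48/5)
  +(−1)^0/∏(0,0,2,1,0,2)! = 1/4  (running 1/4)
⟨..|..⟩ = √(48/5)·(1/4) = +0.774597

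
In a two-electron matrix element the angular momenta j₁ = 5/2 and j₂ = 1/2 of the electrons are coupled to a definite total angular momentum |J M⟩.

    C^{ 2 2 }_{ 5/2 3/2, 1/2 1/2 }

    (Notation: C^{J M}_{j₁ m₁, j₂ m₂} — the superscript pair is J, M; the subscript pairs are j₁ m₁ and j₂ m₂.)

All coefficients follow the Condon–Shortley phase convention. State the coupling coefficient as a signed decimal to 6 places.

triangle: 1!·4!·0!/6! = 24/720
(j±m)!: 4!·1!·1!·0!·4!·0! = 576
prefactor² = (2J+1)·Δ·N² = 96
  k=1: −1/(1!·0!·0!·0!·4!·0!) = -1/24
Σ = -1/24  ⇒  CG² = 96·(-1/24)² = 1/6
CG = −√(1/6) = -0.408248

−√(1/6) ≈ -0.408248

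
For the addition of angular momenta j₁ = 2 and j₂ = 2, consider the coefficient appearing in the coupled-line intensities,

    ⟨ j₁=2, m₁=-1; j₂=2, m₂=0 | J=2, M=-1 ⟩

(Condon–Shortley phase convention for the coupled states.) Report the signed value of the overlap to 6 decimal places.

√[5·2!2!2!/7! · 1!3!2!2!1!3!] = √(8/7)
  +(−1)^1/∏(1,1,2,1,0,1)! = -1/2  (running -1/2)
  +(−1)^2/∏(2,0,1,0,1,2)! = 1/4  (running -1/4)
⟨..|..⟩ = √(8/7)·(-1/4) = -0.267261

-0.267261  (= −√(1/14))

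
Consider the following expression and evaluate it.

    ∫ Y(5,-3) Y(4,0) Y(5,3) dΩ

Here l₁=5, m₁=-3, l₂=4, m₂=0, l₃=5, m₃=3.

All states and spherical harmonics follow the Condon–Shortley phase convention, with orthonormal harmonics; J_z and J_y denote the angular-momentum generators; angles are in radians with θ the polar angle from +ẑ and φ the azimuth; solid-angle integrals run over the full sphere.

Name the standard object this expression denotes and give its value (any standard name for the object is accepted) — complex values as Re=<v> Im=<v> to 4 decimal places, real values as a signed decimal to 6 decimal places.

This is a Gaunt coefficient — the integral of a triple product of spherical harmonics over the sphere.
Checks pass: Σm=0; 14 even; l₃=5∈[1,9].
(2·5+1)(2·4+1)(2·5+1) = 1089
Δ: 4! 6! 4! / 15! → 1/3153150
sum: t=0:+1/69120 t=1:−1/1728 t=2:+1/576 t=3:−1/1728 t=4:+1/69120 = 7/11520
3j²(5 4 5; 0 0 0) = Δ·Π!·Σ² = 2/143  (sign -1)
sum: t=2:+1/11520 t=3:−1/4320 t=4:+1/27648 = -1/9216
3j²(5 4 5; -3 0 3) = Δ·Π!·Σ² = 2/143  (sign -1)
combine: 4πI² = 1089·2/143·2/143 = 36/169
take √, sign +1: I = 0.13019760

Gaunt coefficient, +0.130198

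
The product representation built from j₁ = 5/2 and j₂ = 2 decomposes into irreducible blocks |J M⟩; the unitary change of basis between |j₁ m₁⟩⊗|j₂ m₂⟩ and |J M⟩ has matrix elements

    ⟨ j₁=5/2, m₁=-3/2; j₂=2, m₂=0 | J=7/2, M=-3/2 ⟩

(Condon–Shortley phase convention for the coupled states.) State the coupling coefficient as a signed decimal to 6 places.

j₁+j₂−J=1  J+j₁−j₂=4  J−j₁+j₂=3  j₁+j₂+J+1=9
(j₁±m₁, j₂±m₂, J±M) = (1,4,2,2,2,5)
P² = 512/7
sum k=0..1:
  [0] +1/48 = 1/48
  [1] −1/12 = -1/12
S = -1/16
C² = P²·S² = 2/7 ; C = -0.534522

−√(2/7) = -0.534522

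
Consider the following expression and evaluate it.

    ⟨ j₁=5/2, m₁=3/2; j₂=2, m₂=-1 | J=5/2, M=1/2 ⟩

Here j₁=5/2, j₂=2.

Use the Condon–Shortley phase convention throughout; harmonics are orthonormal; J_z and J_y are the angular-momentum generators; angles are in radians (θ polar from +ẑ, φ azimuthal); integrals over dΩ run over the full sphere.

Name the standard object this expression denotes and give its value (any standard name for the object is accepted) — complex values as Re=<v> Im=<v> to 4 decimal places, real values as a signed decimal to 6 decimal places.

Clebsch–Gordan coefficient, +√(6/35) ≈ +0.414039

This is a Clebsch–Gordan (vector-coupling) coefficient.
j₁+j₂−J=2  J+j₁−j₂=3  J−j₁+j₂=2  j₁+j₂+J+1=8
(j₁±m₁, j₂±m₂, J±M) = (4,1,1,3,3,2)
P² = 216/35
sum k=0..1:
  [0] +1/4 = 1/4
  [1] −1/12 = -1/12
S = 1/6
C² = P²·S² = 6/35 ; C = +0.414039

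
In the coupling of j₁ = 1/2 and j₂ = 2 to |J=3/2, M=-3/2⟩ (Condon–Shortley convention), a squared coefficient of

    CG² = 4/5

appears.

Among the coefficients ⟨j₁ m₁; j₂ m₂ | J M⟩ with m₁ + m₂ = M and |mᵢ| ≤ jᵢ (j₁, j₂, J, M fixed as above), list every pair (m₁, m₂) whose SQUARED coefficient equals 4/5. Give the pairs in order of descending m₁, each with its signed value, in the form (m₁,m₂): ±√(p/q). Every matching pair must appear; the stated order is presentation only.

Admissible pairs with m₁+m₂ = M = -3/2: (-1/2,-1), (1/2,-2)
  (m₁,m₂)=(1/2,-2): CG² = 4/5, CG = +√(4/5)   ← matches the target
  (m₁,m₂)=(-1/2,-1): CG² = 1/5, CG = −√(1/5)
Pairs with CG² = 4/5: (1/2,-2): +√(4/5)

(1/2,-2): +√(4/5)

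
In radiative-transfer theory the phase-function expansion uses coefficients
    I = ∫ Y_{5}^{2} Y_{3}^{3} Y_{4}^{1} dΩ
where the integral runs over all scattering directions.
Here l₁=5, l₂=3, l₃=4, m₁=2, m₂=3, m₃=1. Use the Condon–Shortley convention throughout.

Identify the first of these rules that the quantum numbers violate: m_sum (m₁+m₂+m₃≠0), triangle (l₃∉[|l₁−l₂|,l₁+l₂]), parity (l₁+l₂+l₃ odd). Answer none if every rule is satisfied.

Σmᵢ = 6  ✗
l₃∈[|l₁−l₂|,l₁+l₂]=[2,8], have l₃=4
Σlᵢ = 12 ⇒ even

m_sum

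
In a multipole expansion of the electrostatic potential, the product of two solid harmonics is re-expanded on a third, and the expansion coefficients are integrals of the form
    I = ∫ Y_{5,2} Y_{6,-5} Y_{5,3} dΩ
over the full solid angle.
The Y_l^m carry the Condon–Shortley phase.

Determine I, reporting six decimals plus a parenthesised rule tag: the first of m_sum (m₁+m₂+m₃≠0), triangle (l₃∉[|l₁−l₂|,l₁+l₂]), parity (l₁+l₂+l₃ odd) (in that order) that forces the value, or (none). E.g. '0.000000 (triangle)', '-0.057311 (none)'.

m-sum 0 ✓  L=16 even ✓  1≤5≤11 ✓
Π(2lᵢ+1) = 11×13×11 = 1573
triangle coeff Δ(5,6,5) = 1/28588560
Σ_t [1,5]: t=1:−1/345600 t=2:+1/13824 t=3:−1/5184 t=4:+1/13824 t=5:−1/345600 = -7/129600
(3j)²=80/7293 [(5 6 5; 0 0 0)], sign=+1
Σ_t [0,1]: t=0:+1/518400 t=1:−1/345600 = -1/1036800
(3j)²=7/2210 [(5 6 5; 2 -5 3)], sign=-1
⇒ 4πI² = 616/11271
I = (-1)√(616/11271/(4π)) = -0.06594839
No selection rule forces the value: the integral is nonzero (none).

-0.065948 (none)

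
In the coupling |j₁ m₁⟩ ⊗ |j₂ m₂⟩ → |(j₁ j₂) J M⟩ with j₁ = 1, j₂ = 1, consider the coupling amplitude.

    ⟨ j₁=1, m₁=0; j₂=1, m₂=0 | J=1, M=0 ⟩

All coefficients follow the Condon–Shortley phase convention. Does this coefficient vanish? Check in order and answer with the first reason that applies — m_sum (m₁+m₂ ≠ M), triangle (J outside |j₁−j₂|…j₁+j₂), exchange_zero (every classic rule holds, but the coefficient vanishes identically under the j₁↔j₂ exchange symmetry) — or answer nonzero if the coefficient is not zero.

exchange_zero

m-sum: m₁+m₂ = 0+0 = 0, M = 0  ✓
triangle: |j₁−j₂| = 0 ≤ J = 1 ≤ j₁+j₂ = 2  ✓
exchange: j₁=j₂ and m₁=m₂, and (−1)^(j₁+j₂−J) = (−1)^1 = −1 forces ⟨j₁m₁;j₂m₂|JM⟩ = −⟨j₂m₂;j₁m₁|JM⟩ = −⟨j₁m₁;j₂m₂|JM⟩ ⇒ the coefficient vanishes identically
Racah sum check: Σ_k collapses to 0 ⇒ CG = 0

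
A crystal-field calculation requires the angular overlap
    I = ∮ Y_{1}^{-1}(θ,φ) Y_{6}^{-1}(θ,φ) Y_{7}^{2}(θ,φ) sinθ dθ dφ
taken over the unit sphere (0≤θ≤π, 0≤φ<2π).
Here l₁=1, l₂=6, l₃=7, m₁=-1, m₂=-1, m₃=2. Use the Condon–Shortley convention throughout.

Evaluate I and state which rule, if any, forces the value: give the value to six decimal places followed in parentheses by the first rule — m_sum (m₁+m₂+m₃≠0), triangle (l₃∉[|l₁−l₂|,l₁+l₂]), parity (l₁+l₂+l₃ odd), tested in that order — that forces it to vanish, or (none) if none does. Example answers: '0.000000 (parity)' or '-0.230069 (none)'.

Rules hold: Σm=0, L=14 even, 5≤7≤7.
N = 3·13·15 = 585
Δ = 0!·2!·12!/15! = 1/1365
Racah Σ t=0..0: t=0:+1/518400 = 1/518400
⇒ 3j(1 6 7; 0 0 0)² = 7/195, sgn -1
Racah Σ t=0..0: t=0:+1/1209600 = 1/1209600
⇒ 3j(1 6 7; -1 -1 2)² = 12/455, sgn -1
4πI² = N·(3j₀)²·(3jₘ)² = 36/65
I = +1·√(0.553846/4π) = 0.20993732
No selection rule forces the value: the integral is nonzero (none).

0.209937 (none)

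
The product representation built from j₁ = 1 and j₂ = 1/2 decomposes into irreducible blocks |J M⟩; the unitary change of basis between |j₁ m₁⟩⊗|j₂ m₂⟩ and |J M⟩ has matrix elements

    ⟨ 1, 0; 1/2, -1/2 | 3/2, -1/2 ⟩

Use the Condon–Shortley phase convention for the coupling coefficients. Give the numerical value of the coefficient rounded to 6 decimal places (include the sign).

+0.816497  (= +√(2/3))

j₁+j₂−J=0  J+j₁−j₂=2  J−j₁+j₂=1  j₁+j₂+J+1=4
(j₁±m₁, j₂±m₂, J±M) = (1,1,0,1,1,2)
P² = 2/3
sum k=0..0:
  [0] +1/1 = 1
S = 1
C² = P²·S² = 2/3 ; C = +0.816497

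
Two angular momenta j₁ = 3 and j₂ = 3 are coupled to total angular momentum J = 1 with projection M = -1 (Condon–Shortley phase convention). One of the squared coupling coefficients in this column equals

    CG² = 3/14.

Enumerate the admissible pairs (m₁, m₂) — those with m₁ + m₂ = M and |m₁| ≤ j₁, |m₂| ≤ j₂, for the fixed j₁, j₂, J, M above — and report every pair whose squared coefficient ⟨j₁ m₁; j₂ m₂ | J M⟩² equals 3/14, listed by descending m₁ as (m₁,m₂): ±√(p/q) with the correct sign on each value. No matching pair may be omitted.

Admissible pairs with m₁+m₂ = M = -1: (-3,2), (-2,1), (-1,0), (0,-1), (1,-2), (2,-3)
  (m₁,m₂)=(2,-3): CG² = 3/28, CG = +√(3/28)
  (m₁,m₂)=(1,-2): CG² = 5/28, CG = −√(5/28)
  (m₁,m₂)=(0,-1): CG² = 3/14, CG = +√(3/14)   ← matches the target
  (m₁,m₂)=(-1,0): CG² = 3/14, CG = −√(3/14)   ← matches the target
  (m₁,m₂)=(-2,1): CG² = 5/28, CG = +√(5/28)
  (m₁,m₂)=(-3,2): CG² = 3/28, CG = −√(3/28)
Pairs with CG² = 3/14: (0,-1): +√(3/14); (-1,0): −√(3/14)

(0,-1): +√(3/14); (-1,0): −√(3/14)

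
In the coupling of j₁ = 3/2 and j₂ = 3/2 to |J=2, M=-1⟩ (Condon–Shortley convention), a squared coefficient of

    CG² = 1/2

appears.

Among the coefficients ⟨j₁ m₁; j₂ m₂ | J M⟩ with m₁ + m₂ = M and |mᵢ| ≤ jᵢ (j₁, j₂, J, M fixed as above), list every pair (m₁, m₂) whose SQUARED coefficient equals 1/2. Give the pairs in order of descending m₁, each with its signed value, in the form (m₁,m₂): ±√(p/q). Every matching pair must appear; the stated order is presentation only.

(1/2,-3/2): +√(1/2); (-3/2,1/2): −√(1/2)

Admissible pairs with m₁+m₂ = M = -1: (-3/2,1/2), (-1/2,-1/2), (1/2,-3/2)
  (m₁,m₂)=(1/2,-3/2): CG² = 1/2, CG = +√(1/2)   ← matches the target
  (m₁,m₂)=(-1/2,-1/2): CG² = 0/1, CG = 0
  (m₁,m₂)=(-3/2,1/2): CG² = 1/2, CG = −√(1/2)   ← matches the target
Pairs with CG² = 1/2: (1/2,-3/2): +√(1/2); (-3/2,1/2): −√(1/2)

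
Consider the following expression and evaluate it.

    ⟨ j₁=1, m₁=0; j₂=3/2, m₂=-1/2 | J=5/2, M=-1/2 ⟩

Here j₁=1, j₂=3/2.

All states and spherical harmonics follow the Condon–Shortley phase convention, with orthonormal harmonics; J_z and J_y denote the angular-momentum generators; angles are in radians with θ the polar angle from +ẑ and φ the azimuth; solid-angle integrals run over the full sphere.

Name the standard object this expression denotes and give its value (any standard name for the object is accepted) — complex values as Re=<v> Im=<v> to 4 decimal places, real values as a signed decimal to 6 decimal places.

This is a Clebsch–Gordan (vector-coupling) coefficient.
j₁+j₂−J=0  J+j₁−j₂=2  J−j₁+j₂=3  j₁+j₂+J+1=6
(j₁±m₁, j₂±m₂, J±M) = (1,1,1,2,2,3)
P² = 12/5
sum k=0..0:
  [0] +1/2 = 1/2
S = 1/2
C² = P²·S² = 3/5 ; C = +0.774597

Clebsch–Gordan coefficient, +√(3/5) ≈ +0.774597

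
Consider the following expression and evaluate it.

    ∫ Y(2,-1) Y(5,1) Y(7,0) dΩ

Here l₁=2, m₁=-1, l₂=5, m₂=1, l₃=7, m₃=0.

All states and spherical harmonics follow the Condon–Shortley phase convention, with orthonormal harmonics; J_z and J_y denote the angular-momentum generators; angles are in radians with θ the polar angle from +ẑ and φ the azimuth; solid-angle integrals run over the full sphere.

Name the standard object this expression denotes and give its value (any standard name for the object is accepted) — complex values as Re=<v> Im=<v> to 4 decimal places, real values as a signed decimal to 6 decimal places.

This is a Gaunt coefficient — the integral of a triple product of spherical harmonics over the sphere.
Checks pass: Σm=0; 14 even; l₃=7∈[3,7].
(2·2+1)(2·5+1)(2·7+1) = 825
Δ: 0! 4! 10! / 15! → 1/15015
sum: t=0:+1/57600 = 1/57600
3j²(2 5 7; 0 0 0) = Δ·Π!·Σ² = 21/715  (sign -1)
sum: t=0:+1/103680 = 1/103680
3j²(2 5 7; -1 1 0) = Δ·Π!·Σ² = 7/429  (sign -1)
combine: 4πI² = 825·21/715·7/429 = 735/1859
take √, sign +1: I = 0.17737771

Gaunt coefficient, +0.177378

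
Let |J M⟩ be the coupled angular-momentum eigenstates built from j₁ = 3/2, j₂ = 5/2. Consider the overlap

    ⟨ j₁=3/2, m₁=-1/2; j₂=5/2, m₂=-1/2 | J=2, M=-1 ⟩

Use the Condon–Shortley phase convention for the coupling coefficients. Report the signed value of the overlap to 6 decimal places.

j₁+j₂−J=2  J+j₁−j₂=1  J−j₁+j₂=3  j₁+j₂+J+1=7
(j₁±m₁, j₂±m₂, J±M) = (1,2,2,3,1,3)
P² = 12/7
sum k=1..2:
  [1] −1/2 = -1/2
  [2] +1/12 = 1/12
S = -5/12
C² = P²·S² = 25/84 ; C = -0.545545

-0.545545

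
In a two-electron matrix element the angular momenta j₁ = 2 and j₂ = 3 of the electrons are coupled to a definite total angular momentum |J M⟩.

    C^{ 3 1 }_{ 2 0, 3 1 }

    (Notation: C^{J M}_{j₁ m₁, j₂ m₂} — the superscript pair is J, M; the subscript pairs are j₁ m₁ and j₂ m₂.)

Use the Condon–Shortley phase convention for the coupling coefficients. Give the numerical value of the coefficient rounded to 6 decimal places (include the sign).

−√(3/20) ≈ -0.387298

j₁+j₂−J=2  J+j₁−j₂=2  J−j₁+j₂=4  j₁+j₂+J+1=9
(j₁±m₁, j₂±m₂, J±M) = (2,2,4,2,4,2)
P² = 256/15
sum k=0..2:
  [0] +1/96 = 1/96
  [1] −1/6 = -1/6
  [2] +1/16 = 1/16
S = -3/32
C² = P²·S² = 3/20 ; C = -0.387298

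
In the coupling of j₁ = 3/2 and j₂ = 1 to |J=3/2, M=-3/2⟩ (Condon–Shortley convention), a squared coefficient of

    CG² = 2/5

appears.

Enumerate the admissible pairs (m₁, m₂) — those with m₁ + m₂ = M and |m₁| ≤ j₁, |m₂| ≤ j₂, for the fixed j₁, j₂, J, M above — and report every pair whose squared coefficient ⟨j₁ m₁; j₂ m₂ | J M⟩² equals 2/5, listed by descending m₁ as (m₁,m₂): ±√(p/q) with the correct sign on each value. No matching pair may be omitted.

(-1/2,-1): +√(2/5)

Admissible pairs with m₁+m₂ = M = -3/2: (-3/2,0), (-1/2,-1)
  (m₁,m₂)=(-1/2,-1): CG² = 2/5, CG = +√(2/5)   ← matches the target
  (m₁,m₂)=(-3/2,0): CG² = 3/5, CG = −√(3/5)
Pairs with CG² = 2/5: (-1/2,-1): +√(2/5)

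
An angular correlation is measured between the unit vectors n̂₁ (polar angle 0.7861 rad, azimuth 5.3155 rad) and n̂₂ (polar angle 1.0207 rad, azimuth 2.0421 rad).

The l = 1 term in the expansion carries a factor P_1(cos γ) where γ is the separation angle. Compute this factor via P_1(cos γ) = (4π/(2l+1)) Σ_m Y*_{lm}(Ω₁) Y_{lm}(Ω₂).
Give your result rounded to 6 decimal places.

Expand P_1 via completeness: Σ_{m} conj(Y_{1,m}) at Ω₁ times Y_{1,m} at Ω₂ —
  m=-1: Y*=+0.138667-0.201342i  Y=-0.133728-0.262415i  product -0.071379-0.009463i
  m=+0: Y*=+0.345252-0.000000i  Y=+0.255426+0.000000i  product +0.088186+0.000000i
  m=+1: Y*=-0.138667-0.201342i  Y=+0.133728-0.262415i  product -0.071379+0.009463i
Accumulated sum -0.054571+0.000000i; after 4π/(2l+1) scaling, -0.228587+0.000000i ⇒ P_1 = -0.228587

-0.228587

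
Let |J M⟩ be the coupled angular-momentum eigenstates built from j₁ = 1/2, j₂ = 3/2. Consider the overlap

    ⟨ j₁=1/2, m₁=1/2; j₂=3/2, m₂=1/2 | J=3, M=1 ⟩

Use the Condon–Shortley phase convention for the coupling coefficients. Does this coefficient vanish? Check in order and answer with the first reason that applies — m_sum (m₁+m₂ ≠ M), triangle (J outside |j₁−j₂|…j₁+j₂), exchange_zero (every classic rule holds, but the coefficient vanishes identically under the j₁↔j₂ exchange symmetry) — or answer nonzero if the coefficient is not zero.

m-sum: m₁+m₂ = 1/2+1/2 = 1, M = 1  ✓
triangle: need |j₁−j₂| ≤ J ≤ j₁+j₂, i.e. J ∈ [1, 2]; J = 3 is outside ✗ ⇒ coefficient is 0

triangle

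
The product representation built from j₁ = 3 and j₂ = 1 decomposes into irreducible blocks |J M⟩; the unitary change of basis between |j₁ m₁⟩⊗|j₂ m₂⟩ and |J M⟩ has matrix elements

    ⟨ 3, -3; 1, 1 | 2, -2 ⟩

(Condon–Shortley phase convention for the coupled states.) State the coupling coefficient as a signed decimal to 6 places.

triangle: 2!*4!*0!/7! = 48/5040
(j±m)!: 0!*6!*2!*0!*0!*4! = 34560
prefactor² = (2J+1)*Δ*N² = 11520/7
  k=2: +1/(2!*0!*4!*0!*0!*0!) = 1/48
Σ = 1/48  ⇒  CG² = 11520/7*(1/48)² = 5/7
CG = +√(5/7) = +0.845154

+0.845154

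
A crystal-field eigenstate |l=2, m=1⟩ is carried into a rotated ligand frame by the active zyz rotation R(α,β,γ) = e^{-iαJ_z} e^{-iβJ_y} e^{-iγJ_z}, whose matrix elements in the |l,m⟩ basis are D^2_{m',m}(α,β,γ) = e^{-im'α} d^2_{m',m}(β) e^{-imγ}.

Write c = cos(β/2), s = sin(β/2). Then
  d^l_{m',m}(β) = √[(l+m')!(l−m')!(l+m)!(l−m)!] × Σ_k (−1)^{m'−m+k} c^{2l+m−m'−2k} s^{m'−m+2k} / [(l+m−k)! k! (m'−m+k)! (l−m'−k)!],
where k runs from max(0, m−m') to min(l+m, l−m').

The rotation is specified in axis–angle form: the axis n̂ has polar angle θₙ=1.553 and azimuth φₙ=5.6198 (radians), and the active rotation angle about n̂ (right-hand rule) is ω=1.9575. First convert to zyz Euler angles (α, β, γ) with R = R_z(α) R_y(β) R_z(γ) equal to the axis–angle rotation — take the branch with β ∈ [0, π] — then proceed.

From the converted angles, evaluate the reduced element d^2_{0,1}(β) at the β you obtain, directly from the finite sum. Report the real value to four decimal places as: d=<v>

Axis–angle → zyz. n̂ = (sinθₙcosφₙ, sinθₙsinφₙ, cosθₙ) = (+0.787787, -0.615690, +0.017795), ω = 1.9575.
R = I cosω + sinω [n̂]ₓ + (1−cosω) n̂n̂ᵀ gives
  R = [+0.477526, -0.684438, -0.550920; -0.651476, +0.144900, -0.744704; +0.589532, +0.714526, -0.376701]
β = atan2(√(R₁₃²+R₂₃²), R₃₃) = 1.957029; α = atan2(R₂₃, R₁₃) mod 2π = 4.075458; γ = atan2(R₃₂, −R₃₁) mod 2π = 2.260636
d^2_{0,1}(β=1.9570) via the finite sum:
c=cos(1.957029/2)=0.558256, s=sin(1.957029/2)=0.829669; N=√[2·2·6·1]=4.898979
k: max(0,(1)−(0))=1 … min(2+(1),2−(0))=2
  k=1: (−1)^0·4.8990/(2)·0.5583^3·0.8297^1 = +0.353573
  k=2: (−1)^1·4.8990/(2)·0.5583^1·0.8297^3 = -0.780950
d^2_{0,1}(1.9570) = +0.353573 -0.780950 = -0.427377

d=-0.4274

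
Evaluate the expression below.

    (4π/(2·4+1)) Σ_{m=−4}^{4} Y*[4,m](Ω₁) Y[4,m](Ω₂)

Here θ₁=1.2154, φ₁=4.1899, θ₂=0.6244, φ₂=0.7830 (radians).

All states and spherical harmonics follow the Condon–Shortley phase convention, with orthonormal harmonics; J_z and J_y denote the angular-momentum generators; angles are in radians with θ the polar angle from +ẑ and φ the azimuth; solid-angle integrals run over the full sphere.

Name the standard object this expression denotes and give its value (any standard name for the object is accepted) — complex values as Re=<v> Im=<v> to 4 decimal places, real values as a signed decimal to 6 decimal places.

This sum is the spherical-harmonic addition theorem: it equals the Legendre polynomial P_l(cos γ) of the angle γ between the two directions.
Summing Y*_{l m}(θ₁,φ₁)·Y_{l m}(θ₂,φ₂) over m ∈ [−4, 4]; prefactor 4π/(2·4+1) = 1.396263:
  m=-4: Y*=(-0.169613, -0.296814)  Y=(-0.051688, -0.000496)  product (0.008620, 0.015426)
  m=-3: Y*=(0.358877, 0.001195)  Y=(-0.142435, -0.144500)  product (-0.050944, -0.052028)
  m=-2: Y*=(0.022499, -0.038770)  Y=(0.001978, -0.412453)  product (-0.015946, -0.009356)
  m=-1: Y*=(0.165774, 0.287867)  Y=(0.255683, -0.254460)  product (0.115636, 0.031420)
  m=+0: Y*=(-0.012613, -0.000000)  Y=(-0.167412, 0.000000)  product (0.002112, 0.000000)
  m=+1: Y*=(-0.165774, 0.287867)  Y=(-0.255683, -0.254460)  product (0.115636, -0.031420)
  m=+2: Y*=(0.022499, 0.038770)  Y=(0.001978, 0.412453)  product (-0.015946, 0.009356)
  m=+3: Y*=(-0.358877, 0.001195)  Y=(0.142435, -0.144500)  product (-0.050944, 0.052028)
  m=+4: Y*=(-0.169613, 0.296814)  Y=(-0.051688, 0.000496)  product (0.008620, -0.015426)
Σ over m = (0.116843, 0.000000); ×(4π/9) → (0.163144, 0.000000). Real part: 0.163144

Legendre polynomial (addition theorem), +0.163144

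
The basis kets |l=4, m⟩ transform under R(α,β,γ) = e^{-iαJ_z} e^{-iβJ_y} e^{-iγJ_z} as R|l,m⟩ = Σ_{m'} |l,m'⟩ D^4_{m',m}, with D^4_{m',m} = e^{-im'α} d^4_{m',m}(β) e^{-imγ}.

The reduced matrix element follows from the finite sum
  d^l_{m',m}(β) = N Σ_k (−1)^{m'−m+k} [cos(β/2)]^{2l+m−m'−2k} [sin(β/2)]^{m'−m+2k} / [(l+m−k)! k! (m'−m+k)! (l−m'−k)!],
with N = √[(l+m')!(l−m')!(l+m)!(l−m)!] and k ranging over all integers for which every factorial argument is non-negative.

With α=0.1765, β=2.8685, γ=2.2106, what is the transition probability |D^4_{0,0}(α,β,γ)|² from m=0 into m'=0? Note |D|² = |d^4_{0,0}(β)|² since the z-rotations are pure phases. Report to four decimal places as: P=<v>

P=0.4349

Split into d^4_{0,0}(β=2.8685) × two z-phases.
Half-angle: c=0.136122, s=0.990692. N=√(24·24·24·24)=576.000000
The bounds max(0,m−m')=0 and min(l+m,l−m')=4 give 5 terms
  k=0: (−1)^0·576.0000/(576)·0.1361^8·0.9907^0 = +0.000000
  k=1: (−1)^1·576.0000/(36)·0.1361^6·0.9907^2 = -0.000100
  k=2: (−1)^2·576.0000/(16)·0.1361^4·0.9907^4 = +0.011906
  k=3: (−1)^3·576.0000/(36)·0.1361^2·0.9907^6 = -0.280292
  k=4: (−1)^4·576.0000/(576)·0.1361^0·0.9907^8 = +0.927917
d^4_{0,0}(2.8685) = +0.000000 -0.000100 +0.011906 -0.280292 +0.927917 = +0.659432
|D^4_{0,0}|² = |d^4_{0,0}(β)|² = (+0.659432)² = 0.434850 (the z-rotation phases have unit modulus)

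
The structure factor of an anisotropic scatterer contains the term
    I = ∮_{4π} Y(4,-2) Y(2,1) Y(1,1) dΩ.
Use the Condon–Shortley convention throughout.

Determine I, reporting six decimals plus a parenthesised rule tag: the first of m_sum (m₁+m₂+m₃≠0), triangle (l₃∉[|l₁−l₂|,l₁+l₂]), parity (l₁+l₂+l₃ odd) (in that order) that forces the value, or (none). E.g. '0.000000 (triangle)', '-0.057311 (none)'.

0.000000 (triangle)

triangle: need 2≤l₃≤6, have 1; I=0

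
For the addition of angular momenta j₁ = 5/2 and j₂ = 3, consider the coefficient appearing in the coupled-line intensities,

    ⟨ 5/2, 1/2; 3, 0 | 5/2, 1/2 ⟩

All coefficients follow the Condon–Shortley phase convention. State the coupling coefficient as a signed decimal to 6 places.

-0.276026  (= −√(8/105))

triangle: 3!*2!*3!/9! = 72/362880
(j±m)!: 3!*2!*3!*3!*3!*2! = 5184
prefactor² = (2J+1)*Δ*N² = 216/35
  k=0: +1/(0!*3!*2!*3!*0!*0!) = 1/72
  k=1: −1/(1!*2!*1!*2!*1!*1!) = -1/4
  k=2: +1/(2!*1!*0!*1!*2!*2!) = 1/8
Σ = -1/9  ⇒  CG² = 216/35*(-1/9)² = 8/105
CG = −√(8/105) = -0.276026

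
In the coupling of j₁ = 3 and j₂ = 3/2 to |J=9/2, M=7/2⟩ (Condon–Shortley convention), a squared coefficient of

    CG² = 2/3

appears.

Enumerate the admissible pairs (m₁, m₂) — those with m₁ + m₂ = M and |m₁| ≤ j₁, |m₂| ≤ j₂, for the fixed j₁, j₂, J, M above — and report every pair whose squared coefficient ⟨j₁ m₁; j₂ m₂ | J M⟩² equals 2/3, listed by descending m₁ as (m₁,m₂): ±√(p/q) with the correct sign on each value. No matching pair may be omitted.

Admissible pairs with m₁+m₂ = M = 7/2: (2,3/2), (3,1/2)
  (m₁,m₂)=(3,1/2): CG² = 1/3, CG = +√(1/3)
  (m₁,m₂)=(2,3/2): CG² = 2/3, CG = +√(2/3)   ← matches the target
Pairs with CG² = 2/3: (2,3/2): +√(2/3)

(2,3/2): +√(2/3)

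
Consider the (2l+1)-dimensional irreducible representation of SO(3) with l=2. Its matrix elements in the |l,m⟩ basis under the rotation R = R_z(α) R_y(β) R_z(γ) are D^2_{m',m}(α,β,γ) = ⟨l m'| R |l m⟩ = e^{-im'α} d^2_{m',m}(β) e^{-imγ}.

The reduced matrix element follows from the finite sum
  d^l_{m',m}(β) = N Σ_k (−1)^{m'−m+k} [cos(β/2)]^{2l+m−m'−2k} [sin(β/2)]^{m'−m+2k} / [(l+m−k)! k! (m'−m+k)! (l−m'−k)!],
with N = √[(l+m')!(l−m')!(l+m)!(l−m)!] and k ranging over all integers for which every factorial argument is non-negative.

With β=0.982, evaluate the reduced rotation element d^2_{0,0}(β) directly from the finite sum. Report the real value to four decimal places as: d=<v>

d^2_{0,0}(β=0.9820) via the finite sum:
Half-angle: c=0.881862, s=0.471508. N=√(2·2·2·2)=4.000000
k: max(0,(0)−(0))=0 … min(2+(0),2−(0))=2
  k=0: (−1)^0·4.0000/(4)·0.8819^4·0.4715^0 = +0.604787
  k=1: (−1)^1·4.0000/(1)·0.8819^2·0.4715^2 = -0.691575
  k=2: (−1)^2·4.0000/(4)·0.8819^0·0.4715^4 = +0.049426
d^2_{0,0}(0.9820) = +0.604787 -0.691575 +0.049426 = -0.037362

d=-0.0374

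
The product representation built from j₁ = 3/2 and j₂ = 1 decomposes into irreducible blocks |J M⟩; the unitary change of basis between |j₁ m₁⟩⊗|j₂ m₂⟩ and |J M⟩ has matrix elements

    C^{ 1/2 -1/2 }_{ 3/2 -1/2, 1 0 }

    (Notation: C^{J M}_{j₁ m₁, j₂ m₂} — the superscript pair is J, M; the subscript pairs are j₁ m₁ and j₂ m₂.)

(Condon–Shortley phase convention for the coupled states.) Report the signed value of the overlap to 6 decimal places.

−√(1/3) = -0.577350

triangle: 2!*1!*0!/4! = 2/24
(j±m)!: 1!*2!*1!*1!*0!*1! = 2
prefactor² = (2J+1)*Δ*N² = 1/3
  k=1: −1/(1!*1!*1!*0!*0!*0!) = -1
Σ = -1  ⇒  CG² = 1/3*(-1)² = 1/3
CG = −√(1/3) = -0.577350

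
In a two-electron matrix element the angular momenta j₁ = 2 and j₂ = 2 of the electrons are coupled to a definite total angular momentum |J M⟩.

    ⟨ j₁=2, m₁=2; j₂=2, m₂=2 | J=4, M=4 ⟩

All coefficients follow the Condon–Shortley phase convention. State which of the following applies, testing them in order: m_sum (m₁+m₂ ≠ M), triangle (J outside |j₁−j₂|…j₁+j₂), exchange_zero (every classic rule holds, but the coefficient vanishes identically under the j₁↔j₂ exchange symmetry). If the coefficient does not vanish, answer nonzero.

nonzero

m-sum: m₁+m₂ = 2+2 = 4, M = 4  ✓
triangle: |j₁−j₂| = 0 ≤ J = 4 ≤ j₁+j₂ = 4  ✓
exchange: j₁=j₂, m₁=m₂ with (−1)^(j₁+j₂−J) = (−1)^0 = +1 — symmetry imposes no zero
value check: CG = +1 = +1.000000 ≠ 0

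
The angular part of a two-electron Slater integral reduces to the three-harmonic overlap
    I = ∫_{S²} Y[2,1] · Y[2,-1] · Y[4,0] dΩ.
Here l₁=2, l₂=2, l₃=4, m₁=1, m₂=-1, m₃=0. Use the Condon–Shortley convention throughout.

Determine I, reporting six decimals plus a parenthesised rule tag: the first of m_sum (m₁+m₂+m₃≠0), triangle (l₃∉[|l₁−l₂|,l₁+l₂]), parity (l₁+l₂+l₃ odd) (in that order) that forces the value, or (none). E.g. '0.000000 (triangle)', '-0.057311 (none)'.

m-sum 0 ✓  L=8 even ✓  0≤4≤4 ✓
Π(2lᵢ+1) = 5×5×9 = 225
triangle coeff Δ(2,2,4) = 1/630
Σ_t [0,0]: t=0:+1/16 = 1/16
(3j)²=2/35 [(2 2 4; 0 0 0)], sign=+1
Σ_t [0,0]: t=0:+1/36 = 1/36
(3j)²=8/315 [(2 2 4; 1 -1 0)], sign=+1
⇒ 4πI² = 16/49
I = (+1)√(16/49/(4π)) = 0.16119702
No selection rule forces the value: the integral is nonzero (none).

0.161197 (none)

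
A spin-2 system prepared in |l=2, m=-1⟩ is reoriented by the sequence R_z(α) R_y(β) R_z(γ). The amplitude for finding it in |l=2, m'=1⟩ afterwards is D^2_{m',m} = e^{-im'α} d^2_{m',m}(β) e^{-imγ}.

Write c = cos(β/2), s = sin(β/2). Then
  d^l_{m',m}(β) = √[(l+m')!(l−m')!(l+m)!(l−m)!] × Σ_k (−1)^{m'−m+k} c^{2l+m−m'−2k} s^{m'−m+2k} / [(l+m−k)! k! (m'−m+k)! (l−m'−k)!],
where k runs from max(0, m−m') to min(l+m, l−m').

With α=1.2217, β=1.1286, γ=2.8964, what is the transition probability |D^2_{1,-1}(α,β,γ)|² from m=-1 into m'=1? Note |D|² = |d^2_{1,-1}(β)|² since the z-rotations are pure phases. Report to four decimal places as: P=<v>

P=0.2818

First d^2_{1,-1}(β=1.1286), then the phase factors e^{-i(1)α} and e^{-i(-1)γ}:
With c≡cos(β/2)=0.844963 and s≡sin(β/2)=0.534824, N=[6·1·1·6]^{1/2}=6.000000
k: max(0,(-1)−(1))=0 … min(2+(-1),2−(1))=1
  k=0: (−1)^2·6.0000/(2)·0.8450^2·0.5348^2 = +0.612660
  k=1: (−1)^3·6.0000/(6)·0.8450^0·0.5348^4 = -0.081817
d^2_{1,-1}(1.1286) = +0.612660 -0.081817 = +0.530842
|D^2_{1,-1}|² = |d^2_{1,-1}(β)|² = (+0.530842)² = 0.281794 (the z-rotation phases have unit modulus)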